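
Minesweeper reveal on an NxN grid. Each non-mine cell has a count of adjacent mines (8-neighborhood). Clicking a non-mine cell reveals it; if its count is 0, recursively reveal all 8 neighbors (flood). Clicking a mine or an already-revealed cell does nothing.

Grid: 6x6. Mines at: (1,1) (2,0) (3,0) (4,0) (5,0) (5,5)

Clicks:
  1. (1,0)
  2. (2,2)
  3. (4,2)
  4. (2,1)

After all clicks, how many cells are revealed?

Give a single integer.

Click 1 (1,0) count=2: revealed 1 new [(1,0)] -> total=1
Click 2 (2,2) count=1: revealed 1 new [(2,2)] -> total=2
Click 3 (4,2) count=0: revealed 26 new [(0,2) (0,3) (0,4) (0,5) (1,2) (1,3) (1,4) (1,5) (2,1) (2,3) (2,4) (2,5) (3,1) (3,2) (3,3) (3,4) (3,5) (4,1) (4,2) (4,3) (4,4) (4,5) (5,1) (5,2) (5,3) (5,4)] -> total=28
Click 4 (2,1) count=3: revealed 0 new [(none)] -> total=28

Answer: 28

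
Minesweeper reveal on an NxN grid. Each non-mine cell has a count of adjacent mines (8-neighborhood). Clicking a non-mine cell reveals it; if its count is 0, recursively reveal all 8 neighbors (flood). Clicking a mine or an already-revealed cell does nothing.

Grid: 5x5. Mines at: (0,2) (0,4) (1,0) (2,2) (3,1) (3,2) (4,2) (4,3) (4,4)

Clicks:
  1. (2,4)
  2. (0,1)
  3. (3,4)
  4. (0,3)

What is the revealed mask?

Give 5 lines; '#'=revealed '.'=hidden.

Click 1 (2,4) count=0: revealed 6 new [(1,3) (1,4) (2,3) (2,4) (3,3) (3,4)] -> total=6
Click 2 (0,1) count=2: revealed 1 new [(0,1)] -> total=7
Click 3 (3,4) count=2: revealed 0 new [(none)] -> total=7
Click 4 (0,3) count=2: revealed 1 new [(0,3)] -> total=8

Answer: .#.#.
...##
...##
...##
.....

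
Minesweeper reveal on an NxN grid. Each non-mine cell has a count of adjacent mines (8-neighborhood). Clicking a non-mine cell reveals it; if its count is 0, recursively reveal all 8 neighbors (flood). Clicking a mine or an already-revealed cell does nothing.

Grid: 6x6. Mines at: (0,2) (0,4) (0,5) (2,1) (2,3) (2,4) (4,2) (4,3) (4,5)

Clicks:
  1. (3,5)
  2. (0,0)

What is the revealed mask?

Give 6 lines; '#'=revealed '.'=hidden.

Answer: ##....
##....
......
.....#
......
......

Derivation:
Click 1 (3,5) count=2: revealed 1 new [(3,5)] -> total=1
Click 2 (0,0) count=0: revealed 4 new [(0,0) (0,1) (1,0) (1,1)] -> total=5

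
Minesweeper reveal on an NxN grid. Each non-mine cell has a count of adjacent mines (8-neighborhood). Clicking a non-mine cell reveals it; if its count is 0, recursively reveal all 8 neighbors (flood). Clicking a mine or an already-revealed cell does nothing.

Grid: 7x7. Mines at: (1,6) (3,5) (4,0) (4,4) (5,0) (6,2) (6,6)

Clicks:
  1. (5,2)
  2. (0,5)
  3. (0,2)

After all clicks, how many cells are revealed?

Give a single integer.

Click 1 (5,2) count=1: revealed 1 new [(5,2)] -> total=1
Click 2 (0,5) count=1: revealed 1 new [(0,5)] -> total=2
Click 3 (0,2) count=0: revealed 27 new [(0,0) (0,1) (0,2) (0,3) (0,4) (1,0) (1,1) (1,2) (1,3) (1,4) (1,5) (2,0) (2,1) (2,2) (2,3) (2,4) (2,5) (3,0) (3,1) (3,2) (3,3) (3,4) (4,1) (4,2) (4,3) (5,1) (5,3)] -> total=29

Answer: 29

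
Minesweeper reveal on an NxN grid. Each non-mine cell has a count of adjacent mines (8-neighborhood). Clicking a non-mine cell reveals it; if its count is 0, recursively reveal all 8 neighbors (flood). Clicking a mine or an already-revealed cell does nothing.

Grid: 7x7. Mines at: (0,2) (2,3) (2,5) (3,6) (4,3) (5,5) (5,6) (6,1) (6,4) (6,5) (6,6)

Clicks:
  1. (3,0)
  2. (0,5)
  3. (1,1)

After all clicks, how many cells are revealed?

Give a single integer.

Click 1 (3,0) count=0: revealed 17 new [(0,0) (0,1) (1,0) (1,1) (1,2) (2,0) (2,1) (2,2) (3,0) (3,1) (3,2) (4,0) (4,1) (4,2) (5,0) (5,1) (5,2)] -> total=17
Click 2 (0,5) count=0: revealed 8 new [(0,3) (0,4) (0,5) (0,6) (1,3) (1,4) (1,5) (1,6)] -> total=25
Click 3 (1,1) count=1: revealed 0 new [(none)] -> total=25

Answer: 25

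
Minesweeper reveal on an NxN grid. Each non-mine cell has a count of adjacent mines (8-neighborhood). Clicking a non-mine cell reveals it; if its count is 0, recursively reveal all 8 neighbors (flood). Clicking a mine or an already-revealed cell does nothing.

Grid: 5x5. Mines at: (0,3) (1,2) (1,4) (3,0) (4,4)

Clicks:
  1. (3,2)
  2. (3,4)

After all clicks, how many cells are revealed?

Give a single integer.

Answer: 10

Derivation:
Click 1 (3,2) count=0: revealed 9 new [(2,1) (2,2) (2,3) (3,1) (3,2) (3,3) (4,1) (4,2) (4,3)] -> total=9
Click 2 (3,4) count=1: revealed 1 new [(3,4)] -> total=10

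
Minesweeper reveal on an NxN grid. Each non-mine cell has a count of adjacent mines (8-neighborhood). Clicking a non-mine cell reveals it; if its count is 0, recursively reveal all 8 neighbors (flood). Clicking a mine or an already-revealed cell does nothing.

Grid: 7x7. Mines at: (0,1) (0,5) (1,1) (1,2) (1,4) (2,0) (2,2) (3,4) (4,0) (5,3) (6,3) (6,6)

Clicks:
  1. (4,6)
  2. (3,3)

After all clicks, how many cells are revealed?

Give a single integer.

Click 1 (4,6) count=0: revealed 10 new [(1,5) (1,6) (2,5) (2,6) (3,5) (3,6) (4,5) (4,6) (5,5) (5,6)] -> total=10
Click 2 (3,3) count=2: revealed 1 new [(3,3)] -> total=11

Answer: 11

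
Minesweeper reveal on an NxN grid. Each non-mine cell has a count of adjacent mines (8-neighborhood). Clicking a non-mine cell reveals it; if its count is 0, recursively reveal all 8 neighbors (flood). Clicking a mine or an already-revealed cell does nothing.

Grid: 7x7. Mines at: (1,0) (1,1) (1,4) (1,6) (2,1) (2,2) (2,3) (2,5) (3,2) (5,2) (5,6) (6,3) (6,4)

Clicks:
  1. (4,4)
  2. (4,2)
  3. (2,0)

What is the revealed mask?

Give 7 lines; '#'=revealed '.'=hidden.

Click 1 (4,4) count=0: revealed 9 new [(3,3) (3,4) (3,5) (4,3) (4,4) (4,5) (5,3) (5,4) (5,5)] -> total=9
Click 2 (4,2) count=2: revealed 1 new [(4,2)] -> total=10
Click 3 (2,0) count=3: revealed 1 new [(2,0)] -> total=11

Answer: .......
.......
#......
...###.
..####.
...###.
.......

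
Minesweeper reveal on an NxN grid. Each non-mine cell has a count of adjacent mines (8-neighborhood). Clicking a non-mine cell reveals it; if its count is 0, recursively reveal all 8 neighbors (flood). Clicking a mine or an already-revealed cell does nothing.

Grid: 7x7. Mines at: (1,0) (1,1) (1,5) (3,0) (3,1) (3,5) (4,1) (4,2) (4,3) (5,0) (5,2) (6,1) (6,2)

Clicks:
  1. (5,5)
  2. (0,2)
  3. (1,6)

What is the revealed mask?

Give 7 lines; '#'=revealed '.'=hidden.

Click 1 (5,5) count=0: revealed 11 new [(4,4) (4,5) (4,6) (5,3) (5,4) (5,5) (5,6) (6,3) (6,4) (6,5) (6,6)] -> total=11
Click 2 (0,2) count=1: revealed 1 new [(0,2)] -> total=12
Click 3 (1,6) count=1: revealed 1 new [(1,6)] -> total=13

Answer: ..#....
......#
.......
.......
....###
...####
...####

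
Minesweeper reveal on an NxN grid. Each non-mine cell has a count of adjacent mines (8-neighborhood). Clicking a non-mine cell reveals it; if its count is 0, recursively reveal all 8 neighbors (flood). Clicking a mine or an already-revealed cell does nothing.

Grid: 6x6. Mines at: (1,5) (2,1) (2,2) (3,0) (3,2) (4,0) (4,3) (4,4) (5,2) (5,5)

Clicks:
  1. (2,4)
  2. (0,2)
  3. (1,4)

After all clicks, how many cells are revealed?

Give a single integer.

Answer: 11

Derivation:
Click 1 (2,4) count=1: revealed 1 new [(2,4)] -> total=1
Click 2 (0,2) count=0: revealed 10 new [(0,0) (0,1) (0,2) (0,3) (0,4) (1,0) (1,1) (1,2) (1,3) (1,4)] -> total=11
Click 3 (1,4) count=1: revealed 0 new [(none)] -> total=11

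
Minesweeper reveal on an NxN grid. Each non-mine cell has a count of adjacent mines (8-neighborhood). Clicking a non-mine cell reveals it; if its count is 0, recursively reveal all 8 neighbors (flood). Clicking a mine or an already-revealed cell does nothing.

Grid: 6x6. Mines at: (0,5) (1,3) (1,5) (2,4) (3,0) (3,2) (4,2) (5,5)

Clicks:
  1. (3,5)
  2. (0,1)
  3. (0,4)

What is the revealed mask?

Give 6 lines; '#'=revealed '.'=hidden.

Answer: ###.#.
###...
###...
.....#
......
......

Derivation:
Click 1 (3,5) count=1: revealed 1 new [(3,5)] -> total=1
Click 2 (0,1) count=0: revealed 9 new [(0,0) (0,1) (0,2) (1,0) (1,1) (1,2) (2,0) (2,1) (2,2)] -> total=10
Click 3 (0,4) count=3: revealed 1 new [(0,4)] -> total=11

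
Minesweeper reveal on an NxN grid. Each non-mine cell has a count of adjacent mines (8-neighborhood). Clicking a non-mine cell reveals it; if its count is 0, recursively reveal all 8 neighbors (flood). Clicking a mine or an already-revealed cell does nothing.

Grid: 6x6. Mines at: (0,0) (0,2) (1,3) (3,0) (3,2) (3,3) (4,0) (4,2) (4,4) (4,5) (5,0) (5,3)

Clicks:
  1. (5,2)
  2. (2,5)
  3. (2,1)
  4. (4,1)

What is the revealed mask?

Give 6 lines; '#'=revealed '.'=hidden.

Click 1 (5,2) count=2: revealed 1 new [(5,2)] -> total=1
Click 2 (2,5) count=0: revealed 8 new [(0,4) (0,5) (1,4) (1,5) (2,4) (2,5) (3,4) (3,5)] -> total=9
Click 3 (2,1) count=2: revealed 1 new [(2,1)] -> total=10
Click 4 (4,1) count=5: revealed 1 new [(4,1)] -> total=11

Answer: ....##
....##
.#..##
....##
.#....
..#...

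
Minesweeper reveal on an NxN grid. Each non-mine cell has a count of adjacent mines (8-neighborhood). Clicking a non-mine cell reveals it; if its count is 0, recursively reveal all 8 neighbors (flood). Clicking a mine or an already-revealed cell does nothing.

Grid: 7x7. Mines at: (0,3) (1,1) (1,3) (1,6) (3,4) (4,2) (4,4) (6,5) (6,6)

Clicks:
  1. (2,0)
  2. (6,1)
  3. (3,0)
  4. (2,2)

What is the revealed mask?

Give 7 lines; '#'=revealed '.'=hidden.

Answer: .......
.......
###....
##.....
##.....
#####..
#####..

Derivation:
Click 1 (2,0) count=1: revealed 1 new [(2,0)] -> total=1
Click 2 (6,1) count=0: revealed 15 new [(2,1) (3,0) (3,1) (4,0) (4,1) (5,0) (5,1) (5,2) (5,3) (5,4) (6,0) (6,1) (6,2) (6,3) (6,4)] -> total=16
Click 3 (3,0) count=0: revealed 0 new [(none)] -> total=16
Click 4 (2,2) count=2: revealed 1 new [(2,2)] -> total=17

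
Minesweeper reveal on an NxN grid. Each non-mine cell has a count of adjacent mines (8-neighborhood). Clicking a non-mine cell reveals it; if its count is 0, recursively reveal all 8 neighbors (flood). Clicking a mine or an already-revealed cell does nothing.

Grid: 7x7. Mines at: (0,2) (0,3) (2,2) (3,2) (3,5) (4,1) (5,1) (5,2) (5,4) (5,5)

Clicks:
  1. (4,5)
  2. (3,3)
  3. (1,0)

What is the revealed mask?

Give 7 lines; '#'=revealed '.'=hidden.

Answer: ##.....
##.....
##.....
##.#...
.....#.
.......
.......

Derivation:
Click 1 (4,5) count=3: revealed 1 new [(4,5)] -> total=1
Click 2 (3,3) count=2: revealed 1 new [(3,3)] -> total=2
Click 3 (1,0) count=0: revealed 8 new [(0,0) (0,1) (1,0) (1,1) (2,0) (2,1) (3,0) (3,1)] -> total=10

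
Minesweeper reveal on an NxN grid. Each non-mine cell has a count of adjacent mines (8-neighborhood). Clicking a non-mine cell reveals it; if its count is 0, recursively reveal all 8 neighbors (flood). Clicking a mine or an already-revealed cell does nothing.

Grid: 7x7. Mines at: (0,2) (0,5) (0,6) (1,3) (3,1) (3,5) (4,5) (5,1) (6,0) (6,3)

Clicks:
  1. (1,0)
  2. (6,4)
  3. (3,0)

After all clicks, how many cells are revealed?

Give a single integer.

Answer: 8

Derivation:
Click 1 (1,0) count=0: revealed 6 new [(0,0) (0,1) (1,0) (1,1) (2,0) (2,1)] -> total=6
Click 2 (6,4) count=1: revealed 1 new [(6,4)] -> total=7
Click 3 (3,0) count=1: revealed 1 new [(3,0)] -> total=8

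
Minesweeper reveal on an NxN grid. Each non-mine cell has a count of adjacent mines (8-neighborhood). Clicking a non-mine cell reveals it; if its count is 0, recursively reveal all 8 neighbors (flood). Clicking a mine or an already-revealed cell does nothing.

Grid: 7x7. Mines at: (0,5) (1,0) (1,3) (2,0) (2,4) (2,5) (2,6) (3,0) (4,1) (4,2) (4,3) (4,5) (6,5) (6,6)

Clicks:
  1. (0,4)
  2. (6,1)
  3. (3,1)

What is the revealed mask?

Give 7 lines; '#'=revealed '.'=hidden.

Click 1 (0,4) count=2: revealed 1 new [(0,4)] -> total=1
Click 2 (6,1) count=0: revealed 10 new [(5,0) (5,1) (5,2) (5,3) (5,4) (6,0) (6,1) (6,2) (6,3) (6,4)] -> total=11
Click 3 (3,1) count=4: revealed 1 new [(3,1)] -> total=12

Answer: ....#..
.......
.......
.#.....
.......
#####..
#####..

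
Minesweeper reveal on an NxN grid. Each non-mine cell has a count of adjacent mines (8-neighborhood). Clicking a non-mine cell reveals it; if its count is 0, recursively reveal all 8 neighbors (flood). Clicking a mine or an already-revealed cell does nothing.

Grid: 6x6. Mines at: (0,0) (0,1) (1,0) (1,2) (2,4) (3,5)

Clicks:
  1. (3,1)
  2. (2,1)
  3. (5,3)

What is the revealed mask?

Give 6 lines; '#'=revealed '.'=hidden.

Click 1 (3,1) count=0: revealed 21 new [(2,0) (2,1) (2,2) (2,3) (3,0) (3,1) (3,2) (3,3) (3,4) (4,0) (4,1) (4,2) (4,3) (4,4) (4,5) (5,0) (5,1) (5,2) (5,3) (5,4) (5,5)] -> total=21
Click 2 (2,1) count=2: revealed 0 new [(none)] -> total=21
Click 3 (5,3) count=0: revealed 0 new [(none)] -> total=21

Answer: ......
......
####..
#####.
######
######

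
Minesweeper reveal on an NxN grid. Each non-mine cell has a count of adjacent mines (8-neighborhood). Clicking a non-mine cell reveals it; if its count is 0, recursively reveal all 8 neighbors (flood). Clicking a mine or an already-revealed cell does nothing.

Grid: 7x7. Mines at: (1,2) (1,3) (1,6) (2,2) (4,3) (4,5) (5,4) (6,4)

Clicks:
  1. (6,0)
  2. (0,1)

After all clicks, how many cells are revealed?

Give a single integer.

Answer: 20

Derivation:
Click 1 (6,0) count=0: revealed 20 new [(0,0) (0,1) (1,0) (1,1) (2,0) (2,1) (3,0) (3,1) (3,2) (4,0) (4,1) (4,2) (5,0) (5,1) (5,2) (5,3) (6,0) (6,1) (6,2) (6,3)] -> total=20
Click 2 (0,1) count=1: revealed 0 new [(none)] -> total=20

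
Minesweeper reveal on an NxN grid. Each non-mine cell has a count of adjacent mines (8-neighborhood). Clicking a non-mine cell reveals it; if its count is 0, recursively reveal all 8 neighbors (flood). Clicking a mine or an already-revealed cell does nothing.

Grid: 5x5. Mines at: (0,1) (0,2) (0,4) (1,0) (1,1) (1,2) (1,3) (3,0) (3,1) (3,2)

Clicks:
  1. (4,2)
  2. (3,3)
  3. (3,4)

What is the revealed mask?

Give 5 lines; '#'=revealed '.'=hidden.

Answer: .....
.....
...##
...##
..###

Derivation:
Click 1 (4,2) count=2: revealed 1 new [(4,2)] -> total=1
Click 2 (3,3) count=1: revealed 1 new [(3,3)] -> total=2
Click 3 (3,4) count=0: revealed 5 new [(2,3) (2,4) (3,4) (4,3) (4,4)] -> total=7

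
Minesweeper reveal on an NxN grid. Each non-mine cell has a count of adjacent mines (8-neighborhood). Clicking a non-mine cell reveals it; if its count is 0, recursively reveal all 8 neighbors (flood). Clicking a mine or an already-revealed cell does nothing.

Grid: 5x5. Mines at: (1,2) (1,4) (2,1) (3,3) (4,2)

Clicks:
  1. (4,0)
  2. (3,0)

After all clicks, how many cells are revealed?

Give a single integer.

Answer: 4

Derivation:
Click 1 (4,0) count=0: revealed 4 new [(3,0) (3,1) (4,0) (4,1)] -> total=4
Click 2 (3,0) count=1: revealed 0 new [(none)] -> total=4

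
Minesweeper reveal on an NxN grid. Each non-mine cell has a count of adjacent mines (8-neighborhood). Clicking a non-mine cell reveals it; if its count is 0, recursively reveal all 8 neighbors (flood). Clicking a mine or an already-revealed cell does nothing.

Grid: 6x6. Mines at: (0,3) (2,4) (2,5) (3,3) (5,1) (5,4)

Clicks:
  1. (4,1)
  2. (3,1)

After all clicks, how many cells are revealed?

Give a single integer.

Click 1 (4,1) count=1: revealed 1 new [(4,1)] -> total=1
Click 2 (3,1) count=0: revealed 14 new [(0,0) (0,1) (0,2) (1,0) (1,1) (1,2) (2,0) (2,1) (2,2) (3,0) (3,1) (3,2) (4,0) (4,2)] -> total=15

Answer: 15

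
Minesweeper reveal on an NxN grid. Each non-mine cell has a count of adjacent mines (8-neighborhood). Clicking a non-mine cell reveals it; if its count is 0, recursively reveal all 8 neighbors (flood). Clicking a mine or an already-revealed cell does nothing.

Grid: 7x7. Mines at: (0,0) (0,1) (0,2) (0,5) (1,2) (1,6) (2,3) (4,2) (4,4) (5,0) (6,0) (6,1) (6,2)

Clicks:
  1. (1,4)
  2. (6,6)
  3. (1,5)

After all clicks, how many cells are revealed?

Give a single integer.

Answer: 16

Derivation:
Click 1 (1,4) count=2: revealed 1 new [(1,4)] -> total=1
Click 2 (6,6) count=0: revealed 14 new [(2,5) (2,6) (3,5) (3,6) (4,5) (4,6) (5,3) (5,4) (5,5) (5,6) (6,3) (6,4) (6,5) (6,6)] -> total=15
Click 3 (1,5) count=2: revealed 1 new [(1,5)] -> total=16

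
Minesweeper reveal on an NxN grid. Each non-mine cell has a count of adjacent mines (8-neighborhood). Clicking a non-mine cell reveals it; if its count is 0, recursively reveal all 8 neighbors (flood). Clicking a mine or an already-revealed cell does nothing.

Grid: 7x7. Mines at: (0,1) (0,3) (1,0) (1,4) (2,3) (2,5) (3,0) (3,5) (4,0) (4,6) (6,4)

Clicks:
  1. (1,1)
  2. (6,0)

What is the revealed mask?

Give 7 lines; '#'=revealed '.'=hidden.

Answer: .......
.#.....
.......
.####..
.####..
#####..
####...

Derivation:
Click 1 (1,1) count=2: revealed 1 new [(1,1)] -> total=1
Click 2 (6,0) count=0: revealed 17 new [(3,1) (3,2) (3,3) (3,4) (4,1) (4,2) (4,3) (4,4) (5,0) (5,1) (5,2) (5,3) (5,4) (6,0) (6,1) (6,2) (6,3)] -> total=18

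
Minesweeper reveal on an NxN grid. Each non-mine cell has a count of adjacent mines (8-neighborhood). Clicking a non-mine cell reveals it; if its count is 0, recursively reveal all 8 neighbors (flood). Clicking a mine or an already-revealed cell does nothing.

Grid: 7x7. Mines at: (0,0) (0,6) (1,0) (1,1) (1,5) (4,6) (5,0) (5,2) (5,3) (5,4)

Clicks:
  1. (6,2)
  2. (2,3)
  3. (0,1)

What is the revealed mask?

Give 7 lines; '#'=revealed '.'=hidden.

Answer: .####..
..###..
######.
######.
######.
.......
..#....

Derivation:
Click 1 (6,2) count=2: revealed 1 new [(6,2)] -> total=1
Click 2 (2,3) count=0: revealed 24 new [(0,2) (0,3) (0,4) (1,2) (1,3) (1,4) (2,0) (2,1) (2,2) (2,3) (2,4) (2,5) (3,0) (3,1) (3,2) (3,3) (3,4) (3,5) (4,0) (4,1) (4,2) (4,3) (4,4) (4,5)] -> total=25
Click 3 (0,1) count=3: revealed 1 new [(0,1)] -> total=26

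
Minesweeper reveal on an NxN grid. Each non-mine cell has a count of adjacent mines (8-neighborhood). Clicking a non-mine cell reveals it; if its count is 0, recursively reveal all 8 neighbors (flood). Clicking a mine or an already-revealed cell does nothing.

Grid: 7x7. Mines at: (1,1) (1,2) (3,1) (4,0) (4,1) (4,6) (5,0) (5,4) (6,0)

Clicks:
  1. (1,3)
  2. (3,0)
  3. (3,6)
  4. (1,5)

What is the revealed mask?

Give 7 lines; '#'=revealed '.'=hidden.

Click 1 (1,3) count=1: revealed 1 new [(1,3)] -> total=1
Click 2 (3,0) count=3: revealed 1 new [(3,0)] -> total=2
Click 3 (3,6) count=1: revealed 1 new [(3,6)] -> total=3
Click 4 (1,5) count=0: revealed 20 new [(0,3) (0,4) (0,5) (0,6) (1,4) (1,5) (1,6) (2,2) (2,3) (2,4) (2,5) (2,6) (3,2) (3,3) (3,4) (3,5) (4,2) (4,3) (4,4) (4,5)] -> total=23

Answer: ...####
...####
..#####
#.#####
..####.
.......
.......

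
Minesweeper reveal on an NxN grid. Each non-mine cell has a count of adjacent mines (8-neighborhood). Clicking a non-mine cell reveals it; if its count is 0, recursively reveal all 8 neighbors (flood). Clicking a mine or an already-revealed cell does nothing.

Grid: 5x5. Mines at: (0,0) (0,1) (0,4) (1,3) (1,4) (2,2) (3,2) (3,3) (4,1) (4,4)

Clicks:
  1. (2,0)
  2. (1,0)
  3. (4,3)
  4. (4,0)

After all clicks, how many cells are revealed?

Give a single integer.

Click 1 (2,0) count=0: revealed 6 new [(1,0) (1,1) (2,0) (2,1) (3,0) (3,1)] -> total=6
Click 2 (1,0) count=2: revealed 0 new [(none)] -> total=6
Click 3 (4,3) count=3: revealed 1 new [(4,3)] -> total=7
Click 4 (4,0) count=1: revealed 1 new [(4,0)] -> total=8

Answer: 8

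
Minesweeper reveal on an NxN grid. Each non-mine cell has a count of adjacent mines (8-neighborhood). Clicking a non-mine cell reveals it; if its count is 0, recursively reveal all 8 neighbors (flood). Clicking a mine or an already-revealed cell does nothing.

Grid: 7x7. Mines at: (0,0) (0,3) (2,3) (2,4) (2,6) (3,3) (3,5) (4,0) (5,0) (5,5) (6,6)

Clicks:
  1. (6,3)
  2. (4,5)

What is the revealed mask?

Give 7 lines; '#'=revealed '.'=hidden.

Click 1 (6,3) count=0: revealed 12 new [(4,1) (4,2) (4,3) (4,4) (5,1) (5,2) (5,3) (5,4) (6,1) (6,2) (6,3) (6,4)] -> total=12
Click 2 (4,5) count=2: revealed 1 new [(4,5)] -> total=13

Answer: .......
.......
.......
.......
.#####.
.####..
.####..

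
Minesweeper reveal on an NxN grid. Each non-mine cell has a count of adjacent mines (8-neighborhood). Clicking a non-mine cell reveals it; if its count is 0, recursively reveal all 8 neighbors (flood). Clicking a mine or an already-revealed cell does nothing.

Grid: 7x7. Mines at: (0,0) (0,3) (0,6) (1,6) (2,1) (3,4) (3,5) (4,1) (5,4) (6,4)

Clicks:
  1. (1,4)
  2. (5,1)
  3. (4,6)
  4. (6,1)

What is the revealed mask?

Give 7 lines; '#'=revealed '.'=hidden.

Answer: .......
....#..
.......
.......
......#
####...
####...

Derivation:
Click 1 (1,4) count=1: revealed 1 new [(1,4)] -> total=1
Click 2 (5,1) count=1: revealed 1 new [(5,1)] -> total=2
Click 3 (4,6) count=1: revealed 1 new [(4,6)] -> total=3
Click 4 (6,1) count=0: revealed 7 new [(5,0) (5,2) (5,3) (6,0) (6,1) (6,2) (6,3)] -> total=10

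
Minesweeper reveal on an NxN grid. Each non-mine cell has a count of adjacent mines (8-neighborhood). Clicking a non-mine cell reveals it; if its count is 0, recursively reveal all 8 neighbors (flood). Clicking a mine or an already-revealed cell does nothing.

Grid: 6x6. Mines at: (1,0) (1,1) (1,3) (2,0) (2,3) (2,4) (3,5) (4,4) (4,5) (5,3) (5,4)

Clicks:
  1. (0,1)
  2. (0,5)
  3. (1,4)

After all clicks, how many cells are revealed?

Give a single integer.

Answer: 5

Derivation:
Click 1 (0,1) count=2: revealed 1 new [(0,1)] -> total=1
Click 2 (0,5) count=0: revealed 4 new [(0,4) (0,5) (1,4) (1,5)] -> total=5
Click 3 (1,4) count=3: revealed 0 new [(none)] -> total=5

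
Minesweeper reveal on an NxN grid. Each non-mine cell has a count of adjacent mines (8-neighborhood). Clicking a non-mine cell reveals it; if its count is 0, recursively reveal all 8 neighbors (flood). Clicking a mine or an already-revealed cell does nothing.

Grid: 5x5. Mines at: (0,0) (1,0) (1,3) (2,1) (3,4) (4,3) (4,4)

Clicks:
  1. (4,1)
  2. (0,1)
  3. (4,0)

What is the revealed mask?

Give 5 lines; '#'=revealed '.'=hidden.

Answer: .#...
.....
.....
###..
###..

Derivation:
Click 1 (4,1) count=0: revealed 6 new [(3,0) (3,1) (3,2) (4,0) (4,1) (4,2)] -> total=6
Click 2 (0,1) count=2: revealed 1 new [(0,1)] -> total=7
Click 3 (4,0) count=0: revealed 0 new [(none)] -> total=7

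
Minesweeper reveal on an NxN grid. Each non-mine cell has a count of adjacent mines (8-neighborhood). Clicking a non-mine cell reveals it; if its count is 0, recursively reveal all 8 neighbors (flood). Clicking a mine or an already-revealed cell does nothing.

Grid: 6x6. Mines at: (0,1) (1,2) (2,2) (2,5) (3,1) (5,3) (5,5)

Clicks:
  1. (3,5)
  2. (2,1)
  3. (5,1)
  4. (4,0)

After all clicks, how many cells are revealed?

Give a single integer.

Click 1 (3,5) count=1: revealed 1 new [(3,5)] -> total=1
Click 2 (2,1) count=3: revealed 1 new [(2,1)] -> total=2
Click 3 (5,1) count=0: revealed 6 new [(4,0) (4,1) (4,2) (5,0) (5,1) (5,2)] -> total=8
Click 4 (4,0) count=1: revealed 0 new [(none)] -> total=8

Answer: 8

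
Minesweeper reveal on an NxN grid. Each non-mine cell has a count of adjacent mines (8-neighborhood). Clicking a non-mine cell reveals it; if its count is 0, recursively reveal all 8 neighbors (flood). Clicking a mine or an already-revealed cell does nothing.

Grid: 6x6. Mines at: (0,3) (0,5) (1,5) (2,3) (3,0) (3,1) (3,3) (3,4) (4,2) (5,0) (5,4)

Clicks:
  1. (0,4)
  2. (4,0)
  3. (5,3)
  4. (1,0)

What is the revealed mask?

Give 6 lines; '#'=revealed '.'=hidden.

Click 1 (0,4) count=3: revealed 1 new [(0,4)] -> total=1
Click 2 (4,0) count=3: revealed 1 new [(4,0)] -> total=2
Click 3 (5,3) count=2: revealed 1 new [(5,3)] -> total=3
Click 4 (1,0) count=0: revealed 9 new [(0,0) (0,1) (0,2) (1,0) (1,1) (1,2) (2,0) (2,1) (2,2)] -> total=12

Answer: ###.#.
###...
###...
......
#.....
...#..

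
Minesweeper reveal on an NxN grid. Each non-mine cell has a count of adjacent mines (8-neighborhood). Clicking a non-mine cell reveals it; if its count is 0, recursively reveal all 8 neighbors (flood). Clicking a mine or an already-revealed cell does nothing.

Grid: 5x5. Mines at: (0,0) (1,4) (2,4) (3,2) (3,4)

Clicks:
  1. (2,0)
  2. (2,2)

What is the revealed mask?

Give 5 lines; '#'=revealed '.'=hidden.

Click 1 (2,0) count=0: revealed 8 new [(1,0) (1,1) (2,0) (2,1) (3,0) (3,1) (4,0) (4,1)] -> total=8
Click 2 (2,2) count=1: revealed 1 new [(2,2)] -> total=9

Answer: .....
##...
###..
##...
##...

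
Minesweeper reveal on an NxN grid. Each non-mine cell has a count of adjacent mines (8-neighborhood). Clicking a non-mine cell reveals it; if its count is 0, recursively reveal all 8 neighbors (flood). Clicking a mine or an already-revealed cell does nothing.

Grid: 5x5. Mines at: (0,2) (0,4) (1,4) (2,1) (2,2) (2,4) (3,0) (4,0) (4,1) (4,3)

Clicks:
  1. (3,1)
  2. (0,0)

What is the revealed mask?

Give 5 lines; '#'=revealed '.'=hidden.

Answer: ##...
##...
.....
.#...
.....

Derivation:
Click 1 (3,1) count=5: revealed 1 new [(3,1)] -> total=1
Click 2 (0,0) count=0: revealed 4 new [(0,0) (0,1) (1,0) (1,1)] -> total=5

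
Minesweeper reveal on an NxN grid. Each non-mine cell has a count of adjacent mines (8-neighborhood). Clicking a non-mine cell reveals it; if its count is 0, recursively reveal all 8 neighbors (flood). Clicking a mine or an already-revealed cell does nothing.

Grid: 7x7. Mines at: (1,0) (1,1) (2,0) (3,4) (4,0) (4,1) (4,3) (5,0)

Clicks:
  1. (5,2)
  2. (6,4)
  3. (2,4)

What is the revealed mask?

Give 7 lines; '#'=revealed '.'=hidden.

Answer: ..#####
..#####
..#####
.....##
....###
.######
.######

Derivation:
Click 1 (5,2) count=2: revealed 1 new [(5,2)] -> total=1
Click 2 (6,4) count=0: revealed 31 new [(0,2) (0,3) (0,4) (0,5) (0,6) (1,2) (1,3) (1,4) (1,5) (1,6) (2,2) (2,3) (2,4) (2,5) (2,6) (3,5) (3,6) (4,4) (4,5) (4,6) (5,1) (5,3) (5,4) (5,5) (5,6) (6,1) (6,2) (6,3) (6,4) (6,5) (6,6)] -> total=32
Click 3 (2,4) count=1: revealed 0 new [(none)] -> total=32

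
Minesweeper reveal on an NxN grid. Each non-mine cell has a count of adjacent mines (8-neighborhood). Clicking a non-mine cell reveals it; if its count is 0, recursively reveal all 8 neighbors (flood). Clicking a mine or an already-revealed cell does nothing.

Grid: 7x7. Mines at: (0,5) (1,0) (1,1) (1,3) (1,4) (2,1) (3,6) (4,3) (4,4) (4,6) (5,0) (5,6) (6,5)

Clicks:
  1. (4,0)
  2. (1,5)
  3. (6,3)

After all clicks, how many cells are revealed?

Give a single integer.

Answer: 10

Derivation:
Click 1 (4,0) count=1: revealed 1 new [(4,0)] -> total=1
Click 2 (1,5) count=2: revealed 1 new [(1,5)] -> total=2
Click 3 (6,3) count=0: revealed 8 new [(5,1) (5,2) (5,3) (5,4) (6,1) (6,2) (6,3) (6,4)] -> total=10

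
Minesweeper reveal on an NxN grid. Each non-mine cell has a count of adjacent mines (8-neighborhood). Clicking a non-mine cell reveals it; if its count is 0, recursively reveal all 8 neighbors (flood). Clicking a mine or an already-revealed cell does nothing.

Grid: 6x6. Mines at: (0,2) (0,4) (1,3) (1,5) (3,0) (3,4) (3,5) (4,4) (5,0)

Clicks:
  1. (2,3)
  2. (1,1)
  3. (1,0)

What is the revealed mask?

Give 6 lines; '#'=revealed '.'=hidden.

Answer: ##....
##....
##.#..
......
......
......

Derivation:
Click 1 (2,3) count=2: revealed 1 new [(2,3)] -> total=1
Click 2 (1,1) count=1: revealed 1 new [(1,1)] -> total=2
Click 3 (1,0) count=0: revealed 5 new [(0,0) (0,1) (1,0) (2,0) (2,1)] -> total=7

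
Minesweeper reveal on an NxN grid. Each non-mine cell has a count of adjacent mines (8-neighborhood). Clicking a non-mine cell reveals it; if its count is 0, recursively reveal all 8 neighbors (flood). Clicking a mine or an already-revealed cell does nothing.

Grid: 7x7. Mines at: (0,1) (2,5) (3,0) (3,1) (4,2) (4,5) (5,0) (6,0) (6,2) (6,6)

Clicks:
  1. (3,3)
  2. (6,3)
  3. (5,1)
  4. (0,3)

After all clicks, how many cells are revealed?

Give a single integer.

Click 1 (3,3) count=1: revealed 1 new [(3,3)] -> total=1
Click 2 (6,3) count=1: revealed 1 new [(6,3)] -> total=2
Click 3 (5,1) count=4: revealed 1 new [(5,1)] -> total=3
Click 4 (0,3) count=0: revealed 15 new [(0,2) (0,3) (0,4) (0,5) (0,6) (1,2) (1,3) (1,4) (1,5) (1,6) (2,2) (2,3) (2,4) (3,2) (3,4)] -> total=18

Answer: 18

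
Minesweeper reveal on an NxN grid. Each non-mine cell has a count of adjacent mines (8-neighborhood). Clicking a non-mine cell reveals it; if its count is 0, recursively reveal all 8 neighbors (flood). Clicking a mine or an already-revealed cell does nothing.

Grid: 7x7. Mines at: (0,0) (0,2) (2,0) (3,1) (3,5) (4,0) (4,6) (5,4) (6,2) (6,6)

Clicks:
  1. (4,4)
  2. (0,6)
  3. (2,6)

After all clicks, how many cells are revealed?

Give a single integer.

Click 1 (4,4) count=2: revealed 1 new [(4,4)] -> total=1
Click 2 (0,6) count=0: revealed 19 new [(0,3) (0,4) (0,5) (0,6) (1,2) (1,3) (1,4) (1,5) (1,6) (2,2) (2,3) (2,4) (2,5) (2,6) (3,2) (3,3) (3,4) (4,2) (4,3)] -> total=20
Click 3 (2,6) count=1: revealed 0 new [(none)] -> total=20

Answer: 20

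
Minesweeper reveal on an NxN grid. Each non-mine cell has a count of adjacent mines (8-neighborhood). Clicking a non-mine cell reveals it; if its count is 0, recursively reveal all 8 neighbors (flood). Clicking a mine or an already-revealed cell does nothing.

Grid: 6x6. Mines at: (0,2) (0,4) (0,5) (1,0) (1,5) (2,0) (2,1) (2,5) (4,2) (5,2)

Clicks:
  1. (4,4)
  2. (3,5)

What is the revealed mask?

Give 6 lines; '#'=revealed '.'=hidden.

Answer: ......
......
......
...###
...###
...###

Derivation:
Click 1 (4,4) count=0: revealed 9 new [(3,3) (3,4) (3,5) (4,3) (4,4) (4,5) (5,3) (5,4) (5,5)] -> total=9
Click 2 (3,5) count=1: revealed 0 new [(none)] -> total=9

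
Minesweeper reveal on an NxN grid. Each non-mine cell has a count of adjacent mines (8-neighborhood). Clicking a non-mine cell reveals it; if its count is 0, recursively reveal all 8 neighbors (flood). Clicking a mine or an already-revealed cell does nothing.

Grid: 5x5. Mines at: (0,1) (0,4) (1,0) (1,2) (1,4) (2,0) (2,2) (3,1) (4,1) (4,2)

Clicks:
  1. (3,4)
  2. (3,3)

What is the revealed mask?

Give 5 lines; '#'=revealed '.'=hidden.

Click 1 (3,4) count=0: revealed 6 new [(2,3) (2,4) (3,3) (3,4) (4,3) (4,4)] -> total=6
Click 2 (3,3) count=2: revealed 0 new [(none)] -> total=6

Answer: .....
.....
...##
...##
...##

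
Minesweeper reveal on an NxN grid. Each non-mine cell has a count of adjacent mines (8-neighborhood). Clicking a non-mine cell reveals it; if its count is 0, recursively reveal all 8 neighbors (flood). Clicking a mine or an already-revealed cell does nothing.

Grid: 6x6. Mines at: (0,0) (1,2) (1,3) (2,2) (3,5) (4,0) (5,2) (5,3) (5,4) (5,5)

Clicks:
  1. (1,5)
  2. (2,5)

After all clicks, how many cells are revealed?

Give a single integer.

Answer: 6

Derivation:
Click 1 (1,5) count=0: revealed 6 new [(0,4) (0,5) (1,4) (1,5) (2,4) (2,5)] -> total=6
Click 2 (2,5) count=1: revealed 0 new [(none)] -> total=6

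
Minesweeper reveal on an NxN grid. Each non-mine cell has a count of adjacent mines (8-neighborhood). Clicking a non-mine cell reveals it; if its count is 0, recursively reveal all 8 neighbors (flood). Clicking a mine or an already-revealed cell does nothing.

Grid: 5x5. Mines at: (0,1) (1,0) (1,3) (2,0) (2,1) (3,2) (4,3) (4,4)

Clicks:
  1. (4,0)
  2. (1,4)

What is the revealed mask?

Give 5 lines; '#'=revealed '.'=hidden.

Click 1 (4,0) count=0: revealed 4 new [(3,0) (3,1) (4,0) (4,1)] -> total=4
Click 2 (1,4) count=1: revealed 1 new [(1,4)] -> total=5

Answer: .....
....#
.....
##...
##...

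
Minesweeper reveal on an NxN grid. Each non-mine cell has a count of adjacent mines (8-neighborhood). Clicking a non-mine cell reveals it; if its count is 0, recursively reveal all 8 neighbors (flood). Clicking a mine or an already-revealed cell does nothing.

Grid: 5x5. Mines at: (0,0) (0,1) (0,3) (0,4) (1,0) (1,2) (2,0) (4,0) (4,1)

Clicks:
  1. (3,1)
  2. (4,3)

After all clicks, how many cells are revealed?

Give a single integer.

Click 1 (3,1) count=3: revealed 1 new [(3,1)] -> total=1
Click 2 (4,3) count=0: revealed 11 new [(1,3) (1,4) (2,2) (2,3) (2,4) (3,2) (3,3) (3,4) (4,2) (4,3) (4,4)] -> total=12

Answer: 12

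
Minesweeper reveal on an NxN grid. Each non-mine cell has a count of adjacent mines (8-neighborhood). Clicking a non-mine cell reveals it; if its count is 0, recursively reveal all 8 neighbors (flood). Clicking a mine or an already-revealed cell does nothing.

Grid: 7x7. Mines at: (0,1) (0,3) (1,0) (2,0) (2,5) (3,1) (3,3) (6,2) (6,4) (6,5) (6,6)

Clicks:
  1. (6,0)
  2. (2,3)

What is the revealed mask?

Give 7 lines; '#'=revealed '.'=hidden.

Answer: .......
.......
...#...
.......
##.....
##.....
##.....

Derivation:
Click 1 (6,0) count=0: revealed 6 new [(4,0) (4,1) (5,0) (5,1) (6,0) (6,1)] -> total=6
Click 2 (2,3) count=1: revealed 1 new [(2,3)] -> total=7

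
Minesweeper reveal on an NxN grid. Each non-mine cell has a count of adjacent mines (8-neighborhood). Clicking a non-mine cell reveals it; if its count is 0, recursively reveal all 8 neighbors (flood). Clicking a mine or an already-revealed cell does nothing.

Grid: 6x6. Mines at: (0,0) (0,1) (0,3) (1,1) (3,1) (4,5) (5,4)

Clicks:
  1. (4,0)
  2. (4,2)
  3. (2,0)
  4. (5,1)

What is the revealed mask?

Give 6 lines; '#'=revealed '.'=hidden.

Answer: ......
......
#.....
......
####..
####..

Derivation:
Click 1 (4,0) count=1: revealed 1 new [(4,0)] -> total=1
Click 2 (4,2) count=1: revealed 1 new [(4,2)] -> total=2
Click 3 (2,0) count=2: revealed 1 new [(2,0)] -> total=3
Click 4 (5,1) count=0: revealed 6 new [(4,1) (4,3) (5,0) (5,1) (5,2) (5,3)] -> total=9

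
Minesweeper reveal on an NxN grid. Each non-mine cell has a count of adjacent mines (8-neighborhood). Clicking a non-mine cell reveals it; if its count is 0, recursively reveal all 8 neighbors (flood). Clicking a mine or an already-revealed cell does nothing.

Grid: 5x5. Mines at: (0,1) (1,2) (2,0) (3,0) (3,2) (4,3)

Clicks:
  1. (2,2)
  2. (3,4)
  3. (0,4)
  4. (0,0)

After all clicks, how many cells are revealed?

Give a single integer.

Click 1 (2,2) count=2: revealed 1 new [(2,2)] -> total=1
Click 2 (3,4) count=1: revealed 1 new [(3,4)] -> total=2
Click 3 (0,4) count=0: revealed 7 new [(0,3) (0,4) (1,3) (1,4) (2,3) (2,4) (3,3)] -> total=9
Click 4 (0,0) count=1: revealed 1 new [(0,0)] -> total=10

Answer: 10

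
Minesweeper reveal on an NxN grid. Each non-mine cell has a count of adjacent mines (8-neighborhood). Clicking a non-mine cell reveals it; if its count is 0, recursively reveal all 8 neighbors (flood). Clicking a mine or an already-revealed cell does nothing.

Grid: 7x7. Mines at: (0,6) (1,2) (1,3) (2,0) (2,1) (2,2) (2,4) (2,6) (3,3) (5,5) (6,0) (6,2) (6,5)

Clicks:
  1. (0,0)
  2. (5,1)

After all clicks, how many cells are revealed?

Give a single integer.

Answer: 5

Derivation:
Click 1 (0,0) count=0: revealed 4 new [(0,0) (0,1) (1,0) (1,1)] -> total=4
Click 2 (5,1) count=2: revealed 1 new [(5,1)] -> total=5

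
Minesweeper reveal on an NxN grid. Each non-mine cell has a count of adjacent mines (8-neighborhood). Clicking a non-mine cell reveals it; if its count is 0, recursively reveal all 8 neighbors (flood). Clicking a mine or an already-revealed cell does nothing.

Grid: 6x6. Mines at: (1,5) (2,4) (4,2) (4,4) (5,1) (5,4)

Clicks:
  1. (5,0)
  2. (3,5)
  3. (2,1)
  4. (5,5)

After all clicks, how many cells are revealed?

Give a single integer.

Answer: 23

Derivation:
Click 1 (5,0) count=1: revealed 1 new [(5,0)] -> total=1
Click 2 (3,5) count=2: revealed 1 new [(3,5)] -> total=2
Click 3 (2,1) count=0: revealed 20 new [(0,0) (0,1) (0,2) (0,3) (0,4) (1,0) (1,1) (1,2) (1,3) (1,4) (2,0) (2,1) (2,2) (2,3) (3,0) (3,1) (3,2) (3,3) (4,0) (4,1)] -> total=22
Click 4 (5,5) count=2: revealed 1 new [(5,5)] -> total=23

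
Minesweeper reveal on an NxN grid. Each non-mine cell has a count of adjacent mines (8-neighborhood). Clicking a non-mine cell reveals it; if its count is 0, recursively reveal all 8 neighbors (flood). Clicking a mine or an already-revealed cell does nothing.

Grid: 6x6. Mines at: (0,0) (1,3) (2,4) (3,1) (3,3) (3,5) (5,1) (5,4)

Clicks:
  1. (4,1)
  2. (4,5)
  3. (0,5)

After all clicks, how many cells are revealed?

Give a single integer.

Click 1 (4,1) count=2: revealed 1 new [(4,1)] -> total=1
Click 2 (4,5) count=2: revealed 1 new [(4,5)] -> total=2
Click 3 (0,5) count=0: revealed 4 new [(0,4) (0,5) (1,4) (1,5)] -> total=6

Answer: 6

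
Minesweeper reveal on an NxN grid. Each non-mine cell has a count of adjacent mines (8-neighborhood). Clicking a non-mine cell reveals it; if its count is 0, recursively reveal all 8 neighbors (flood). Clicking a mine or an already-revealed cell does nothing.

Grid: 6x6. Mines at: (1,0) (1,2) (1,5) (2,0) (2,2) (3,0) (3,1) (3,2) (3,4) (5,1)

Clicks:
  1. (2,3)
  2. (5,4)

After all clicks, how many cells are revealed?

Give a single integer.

Answer: 9

Derivation:
Click 1 (2,3) count=4: revealed 1 new [(2,3)] -> total=1
Click 2 (5,4) count=0: revealed 8 new [(4,2) (4,3) (4,4) (4,5) (5,2) (5,3) (5,4) (5,5)] -> total=9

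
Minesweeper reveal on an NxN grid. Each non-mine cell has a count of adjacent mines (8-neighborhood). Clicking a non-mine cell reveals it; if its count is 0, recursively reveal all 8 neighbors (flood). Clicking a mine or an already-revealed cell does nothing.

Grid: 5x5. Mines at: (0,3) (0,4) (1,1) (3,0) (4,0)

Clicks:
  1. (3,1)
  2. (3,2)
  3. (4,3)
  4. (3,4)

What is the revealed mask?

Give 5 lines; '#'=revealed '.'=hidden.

Answer: .....
..###
.####
.####
.####

Derivation:
Click 1 (3,1) count=2: revealed 1 new [(3,1)] -> total=1
Click 2 (3,2) count=0: revealed 14 new [(1,2) (1,3) (1,4) (2,1) (2,2) (2,3) (2,4) (3,2) (3,3) (3,4) (4,1) (4,2) (4,3) (4,4)] -> total=15
Click 3 (4,3) count=0: revealed 0 new [(none)] -> total=15
Click 4 (3,4) count=0: revealed 0 new [(none)] -> total=15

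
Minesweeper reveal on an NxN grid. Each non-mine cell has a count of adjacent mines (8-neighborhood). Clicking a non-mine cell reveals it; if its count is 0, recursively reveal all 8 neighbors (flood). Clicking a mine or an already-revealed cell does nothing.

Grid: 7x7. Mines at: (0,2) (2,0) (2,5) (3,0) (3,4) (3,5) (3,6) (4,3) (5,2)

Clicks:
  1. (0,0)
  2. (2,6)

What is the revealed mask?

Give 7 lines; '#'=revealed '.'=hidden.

Click 1 (0,0) count=0: revealed 4 new [(0,0) (0,1) (1,0) (1,1)] -> total=4
Click 2 (2,6) count=3: revealed 1 new [(2,6)] -> total=5

Answer: ##.....
##.....
......#
.......
.......
.......
.......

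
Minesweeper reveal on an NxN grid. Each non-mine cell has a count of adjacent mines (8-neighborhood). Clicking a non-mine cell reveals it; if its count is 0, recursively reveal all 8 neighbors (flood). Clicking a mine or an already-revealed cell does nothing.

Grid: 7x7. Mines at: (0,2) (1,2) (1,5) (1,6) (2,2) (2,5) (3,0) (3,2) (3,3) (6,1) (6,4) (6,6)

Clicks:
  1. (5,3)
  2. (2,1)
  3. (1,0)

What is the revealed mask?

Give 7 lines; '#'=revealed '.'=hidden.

Click 1 (5,3) count=1: revealed 1 new [(5,3)] -> total=1
Click 2 (2,1) count=4: revealed 1 new [(2,1)] -> total=2
Click 3 (1,0) count=0: revealed 5 new [(0,0) (0,1) (1,0) (1,1) (2,0)] -> total=7

Answer: ##.....
##.....
##.....
.......
.......
...#...
.......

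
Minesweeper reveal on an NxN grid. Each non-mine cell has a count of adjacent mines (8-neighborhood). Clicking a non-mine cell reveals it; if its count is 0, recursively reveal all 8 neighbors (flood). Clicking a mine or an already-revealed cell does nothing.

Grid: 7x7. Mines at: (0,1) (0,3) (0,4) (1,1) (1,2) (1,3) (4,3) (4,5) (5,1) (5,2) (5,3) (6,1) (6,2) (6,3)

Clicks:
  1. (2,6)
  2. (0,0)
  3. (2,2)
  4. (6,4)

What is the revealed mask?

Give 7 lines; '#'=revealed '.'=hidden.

Click 1 (2,6) count=0: revealed 11 new [(0,5) (0,6) (1,4) (1,5) (1,6) (2,4) (2,5) (2,6) (3,4) (3,5) (3,6)] -> total=11
Click 2 (0,0) count=2: revealed 1 new [(0,0)] -> total=12
Click 3 (2,2) count=3: revealed 1 new [(2,2)] -> total=13
Click 4 (6,4) count=2: revealed 1 new [(6,4)] -> total=14

Answer: #....##
....###
..#.###
....###
.......
.......
....#..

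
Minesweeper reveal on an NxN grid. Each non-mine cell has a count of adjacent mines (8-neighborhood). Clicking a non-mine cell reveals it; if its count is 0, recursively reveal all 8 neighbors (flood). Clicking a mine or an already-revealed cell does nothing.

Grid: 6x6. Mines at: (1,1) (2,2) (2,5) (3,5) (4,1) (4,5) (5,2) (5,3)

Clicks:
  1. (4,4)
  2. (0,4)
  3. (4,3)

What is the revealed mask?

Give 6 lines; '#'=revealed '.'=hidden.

Answer: ..####
..####
......
......
...##.
......

Derivation:
Click 1 (4,4) count=3: revealed 1 new [(4,4)] -> total=1
Click 2 (0,4) count=0: revealed 8 new [(0,2) (0,3) (0,4) (0,5) (1,2) (1,3) (1,4) (1,5)] -> total=9
Click 3 (4,3) count=2: revealed 1 new [(4,3)] -> total=10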